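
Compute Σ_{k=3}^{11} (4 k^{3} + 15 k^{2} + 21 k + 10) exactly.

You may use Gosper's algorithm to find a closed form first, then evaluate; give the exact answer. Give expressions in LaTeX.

Ratio r(k) = (4*k**3 + 27*k**2 + 63*k + 50)/(4*k**3 + 15*k**2 + 21*k + 10).
So A=1 and B=1, with C=k**3 + 15*k**2/4 + 21*k/4 + 5/2.
f must satisfy (1)·f(k+1) − (1)·f(k) = k**3 + 15*k**2/4 + 21*k/4 + 5/2.
deg f ≤ 4 (via 0,0,3).
Coefficient equations give f(k) = k*(k + 1)*(k**2 + 2*k + 2)/4.
So s_k = (B(k−1)f/C)·t_k = (k*(k**2 + 2*k + 2)/(4*k**2 + 11*k + 10))·t_k = k*(k**3 + 3*k**2 + 4*k + 2).
Δs = 4*k**3 + 15*k**2 + 21*k + 10, as required.
Evaluate s at k=12 and k=3: 26520 and 204; difference 26316.

Σ = 26316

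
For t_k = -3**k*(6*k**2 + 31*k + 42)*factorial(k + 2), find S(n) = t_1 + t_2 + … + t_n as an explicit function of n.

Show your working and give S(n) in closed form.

S(n) = -6*3**n*n*factorial(n + 3) - 15*3**n*factorial(n + 3) + 90

The ratio is 3*(6*k**3 + 61*k**2 + 208*k + 237)/(6*k**2 + 31*k + 42).
Gosper form: A/B · C(k+1)/C(k) with A=3*k + 9, B=1, C=k**2 + 31*k/6 + 7.
Solve (3*k + 9)·f(k+1) − (1)·f(k) = k**2 + 31*k/6 + 7.
d = 1 from the (1,0,2) case.
Solving with deg f ≤ 1: f(k) = (2*k + 3)/6.
So s_k = (B(k−1)f/C)·t_k = ((2*k + 3)/(6*k**2 + 31*k + 42))·t_k = -3**k*(2*k + 3)*factorial(k + 2).
Δs = -3**k*(6*k**2 + 31*k + 42)*factorial(k + 2), as required.
Telescope: S(n) = s_(n+1) − s_(1) = -3**(n + 1)*(2*n + 5)*factorial(n + 3) − (-90) = -6*3**n*n*factorial(n + 3) - 15*3**n*factorial(n + 3) + 90.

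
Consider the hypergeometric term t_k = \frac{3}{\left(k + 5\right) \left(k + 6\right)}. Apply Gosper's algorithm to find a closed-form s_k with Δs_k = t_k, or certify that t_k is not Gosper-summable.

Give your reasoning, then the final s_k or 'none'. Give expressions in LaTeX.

The ratio is (k + 5)/(k + 7).
Normal form (A,B,C) = (k + 5, k + 7, 1).
Need (k + 5)·f(k+1) − (k + 6)·f(k) = 1.
d = 1 from the (1,1,0) case.
Solving with deg f ≤ 1: f(k) = k/5.
So s_k = (B(k−1)f/C)·t_k = (k*(k + 6)/5)·t_k = 3*k/(5*(k + 5)).
Δs = 3/(k**2 + 11*k + 30), as required.

s_k = \frac{3 k}{5 \left(k + 5\right)}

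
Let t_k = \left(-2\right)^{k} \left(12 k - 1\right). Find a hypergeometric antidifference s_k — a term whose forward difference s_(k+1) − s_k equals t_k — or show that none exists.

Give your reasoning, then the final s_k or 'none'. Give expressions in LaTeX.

s_k = \left(-2\right)^{k} \left(3 - 4 k\right)

Compute t_(k+1)/t_k: get 2*(-12*k - 11)/(12*k - 1).
Gosper form: A/B · C(k+1)/C(k) with A=-2, B=1, C=k - 1/12.
Need (-2)·f(k+1) − (1)·f(k) = k - 1/12.
Degrees (0,0,1) ⇒ d ≤ 1.
Match coefficients ⇒ f(k) = -(4*k - 3)/12.
So s_k = (B(k−1)f/C)·t_k = (-(4*k - 3)/(12*k - 1))·t_k = (-2)**k*(3 - 4*k).
Check: Δs_k = (-2)**k*(12*k - 1). ✓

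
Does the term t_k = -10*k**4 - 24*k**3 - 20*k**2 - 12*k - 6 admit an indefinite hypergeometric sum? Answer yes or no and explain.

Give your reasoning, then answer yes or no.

The ratio is (5*k**4 + 32*k**3 + 76*k**2 + 82*k + 36)/(5*k**4 + 12*k**3 + 10*k**2 + 6*k + 3).
Take A(k)=1, B(k)=1, C(k)=k**4 + 12*k**3/5 + 2*k**2 + 6*k/5 + 3/5.
f must satisfy (1)·f(k+1) − (1)·f(k) = k**4 + 12*k**3/5 + 2*k**2 + 6*k/5 + 3/5.
deg f ≤ 5 (via 0,0,4).
Match coefficients ⇒ f(k) = k*(k + 1)*(2*k**3 - k**2 - k + 3)/10.
Get s_k = R·t_k = k*(-2*k**4 - k**3 + 2*k**2 - 2*k - 3) with R(k) = B(k−1)f(k)/C(k) = k*(2*k**3 - k**2 - k + 3)/(2*(5*k**3 + 7*k**2 + 3*k + 3)).
Δs = -10*k**4 - 24*k**3 - 20*k**2 - 12*k - 6, as required.

Yes. s_k = k*(-2*k**4 - k**3 + 2*k**2 - 2*k - 3).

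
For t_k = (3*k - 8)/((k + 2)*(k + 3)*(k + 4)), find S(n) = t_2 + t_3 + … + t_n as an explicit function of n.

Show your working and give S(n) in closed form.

S(n) = (n**2 - 5*n + 4)/(4*(n**2 + 7*n + 12))

r(k) = (k + 2)*(3*k - 5)/((k + 5)*(3*k - 8)) after simplifying.
Gosper form: A/B · C(k+1)/C(k) with A=k + 2, B=k + 5, C=k - 8/3.
f must satisfy (k + 2)·f(k+1) − (k + 4)·f(k) = k - 8/3.
Bound: deg f ≤ 2.
Coefficient equations give f(k) = -k*(k + 23)/18.
Certificate R = B(k−1)f/C = -k*(k + 4)*(k + 23)/(6*(3*k - 8)) gives s_k = k*(-k - 23)/(6*(k + 2)*(k + 3)).
Verify: (3*k - 8)/(k**3 + 9*k**2 + 26*k + 24) matches t_k.
Evaluate: s_(n+1) = (-n**2 - 25*n - 24)/(6*(n**2 + 7*n + 12)); subtract s_(2) = -5/12 ⇒ S(n) = (n**2 - 5*n + 4)/(4*(n**2 + 7*n + 12)).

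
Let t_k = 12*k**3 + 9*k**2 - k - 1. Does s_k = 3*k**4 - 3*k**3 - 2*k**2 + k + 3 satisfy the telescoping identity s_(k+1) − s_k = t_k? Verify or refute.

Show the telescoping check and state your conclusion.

s_(k+1) = 3*k**4 + 9*k**3 + 7*k**2 + 2
s_(k+1) − s_k = 12*k**3 + 9*k**2 - k - 1
(s_(k+1) − s_k) − t_k = 0

valid (s_(k+1) − s_k reduces to t_k)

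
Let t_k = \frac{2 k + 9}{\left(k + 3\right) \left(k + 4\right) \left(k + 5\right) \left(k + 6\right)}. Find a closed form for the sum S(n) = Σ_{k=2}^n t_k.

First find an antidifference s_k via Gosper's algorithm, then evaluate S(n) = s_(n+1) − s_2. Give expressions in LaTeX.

r(k) = (k + 3)*(2*k + 11)/((k + 7)*(2*k + 9)) after simplifying.
Take A(k)=k + 3, B(k)=k + 7, C(k)=k + 9/2.
Key eq: (k + 3)·f(k+1) = (k + 6)·f(k) + (k + 9/2).
Degrees (1,1,1) ⇒ d ≤ 3.
Solve for f: f(k) = k*(k + 4)*(k + 8)/30 (degree 3 ≤ 3).
Certificate R = B(k−1)f/C = k*(k + 4)*(k + 6)*(k + 8)/(15*(2*k + 9)) gives s_k = k*(k + 8)/(15*(k**2 + 8*k + 15)).
Verify: (2*k + 9)/(k**4 + 18*k**3 + 119*k**2 + 342*k + 360) matches t_k.
Evaluate: s_(n+1) = (n**2 + 10*n + 9)/(15*(n**2 + 10*n + 24)); subtract s_(2) = 4/105 ⇒ S(n) = (n**2 + 10*n - 11)/(35*(n**2 + 10*n + 24)).

S(n) = \frac{n^{2} + 10 n - 11}{35 \left(n^{2} + 10 n + 24\right)}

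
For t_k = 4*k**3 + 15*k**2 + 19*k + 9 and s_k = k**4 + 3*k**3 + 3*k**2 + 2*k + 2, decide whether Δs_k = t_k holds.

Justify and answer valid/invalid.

s_(k+1) = k**4 + 7*k**3 + 18*k**2 + 21*k + 11
s_(k+1) − s_k = 4*k**3 + 15*k**2 + 19*k + 9
(s_(k+1) − s_k) − t_k = 0

valid; difference matches t_k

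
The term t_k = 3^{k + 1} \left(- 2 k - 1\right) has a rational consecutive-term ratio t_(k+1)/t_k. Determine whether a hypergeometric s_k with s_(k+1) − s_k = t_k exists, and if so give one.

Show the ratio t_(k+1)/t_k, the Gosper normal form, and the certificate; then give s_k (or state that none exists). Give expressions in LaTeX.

r(k) = 3*(2*k + 3)/(2*k + 1) after simplifying.
Factor: A=3; B=1; C=k + 1/2.
Need (3)·f(k+1) − (1)·f(k) = k + 1/2.
From deg A=0, deg B=0, deg C=1: d=1.
Match coefficients ⇒ f(k) = (k - 1)/2.
Then R = B(k−1)f/C = (k - 1)/(2*k + 1), so s_k = R(k)·t_k = 3**(k + 1)*(1 - k).
s_(k+1) − s_k = 3**(k + 1)*(-2*k - 1) = t_k.

s_k = 3^{k + 1} \left(1 - k\right)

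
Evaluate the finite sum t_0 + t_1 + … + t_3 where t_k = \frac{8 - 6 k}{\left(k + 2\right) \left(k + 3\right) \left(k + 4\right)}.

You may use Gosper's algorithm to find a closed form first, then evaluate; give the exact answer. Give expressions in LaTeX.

Σ = 2/7

t_(k+1)/t_k = (k + 2)*(3*k - 1)/((k + 5)*(3*k - 4)).
Factor: A=k + 2; B=k + 5; C=k - 4/3.
Key eq: (k + 2)·f(k+1) = (k + 4)·f(k) + (k - 4/3).
d = 2 from the (1,1,1) case.
Coefficient equations give f(k) = k*(k - 13)/18.
Then R = B(k−1)f/C = k*(k - 13)*(k + 4)/(6*(3*k - 4)), so s_k = R(k)·t_k = -k*(k - 13)/(3*(k + 2)*(k + 3)).
s_(k+1) − s_k = 2*(4 - 3*k)/(k**3 + 9*k**2 + 26*k + 24) = t_k.
Sum = s_(4) − s_(0); s_(4) = 2/7, s_(0) = 0 ⇒ 2/7.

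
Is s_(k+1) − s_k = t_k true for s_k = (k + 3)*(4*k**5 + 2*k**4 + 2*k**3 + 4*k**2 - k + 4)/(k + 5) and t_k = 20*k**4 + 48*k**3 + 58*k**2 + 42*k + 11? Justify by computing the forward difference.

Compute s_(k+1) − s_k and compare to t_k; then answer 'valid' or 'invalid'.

Invalid: residual 2*(-16*k**5 - 146*k**4 - 296*k**3 - 328*k**2 - 222*k - 51)/(k**2 + 11*k + 30) ≠ 0.

s_(k+1) = (4*k**6 + 38*k**5 + 138*k**4 + 262*k**3 + 289*k**2 + 179*k + 60)/(k + 6)
s_(k+1) − s_k = (20*k**6 + 236*k**5 + 894*k**4 + 1528*k**3 + 1557*k**2 + 937*k + 228)/(k**2 + 11*k + 30)
(s_(k+1) − s_k) − t_k = 2*(-16*k**5 - 146*k**4 - 296*k**3 - 328*k**2 - 222*k - 51)/(k**2 + 11*k + 30)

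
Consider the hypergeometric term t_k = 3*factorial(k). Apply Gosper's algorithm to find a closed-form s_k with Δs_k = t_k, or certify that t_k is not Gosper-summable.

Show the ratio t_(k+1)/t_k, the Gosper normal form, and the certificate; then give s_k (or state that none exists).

none — t_k is not Gosper-summable

The ratio is k + 1.
So A=k + 1 and B=1, with C=1.
Need (k + 1)·f(k+1) − (1)·f(k) = 1.
Bound: deg f ≤ -1.
d = -1 < 0 ⇒ no nonzero polynomial f; not summable.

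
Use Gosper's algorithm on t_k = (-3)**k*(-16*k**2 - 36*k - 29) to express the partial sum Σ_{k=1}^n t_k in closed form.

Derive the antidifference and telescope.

The ratio is 3*(-16*k**2 - 68*k - 81)/(16*k**2 + 36*k + 29).
So A=-3 and B=1, with C=k**2 + 9*k/4 + 29/16.
Solve (-3)·f(k+1) − (1)·f(k) = k**2 + 9*k/4 + 29/16.
deg f ≤ 2 (via 0,0,2).
Match coefficients ⇒ f(k) = -(4*k**2 + 3*k + 2)/16.
Certificate R = B(k−1)f/C = -(4*k**2 + 3*k + 2)/(16*k**2 + 36*k + 29) gives s_k = (-3)**k*(4*k**2 + 3*k + 2).
Check: Δs_k = (-3)**k*(-16*k**2 - 36*k - 29). ✓
Σ_(k=1)^n t_k = s_(n+1) − s_(1) = ((-3)**(n + 1)*(4*n**2 + 11*n + 9)) − (-27), i.e. -12*(-3)**n*n**2 - 33*(-3)**n*n - 27*(-3)**n + 27.

S(n) = -12*(-3)**n*n**2 - 33*(-3)**n*n - 27*(-3)**n + 27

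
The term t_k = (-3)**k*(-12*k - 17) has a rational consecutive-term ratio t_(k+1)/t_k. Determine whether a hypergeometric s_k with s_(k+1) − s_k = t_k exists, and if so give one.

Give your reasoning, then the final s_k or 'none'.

s_k = (-3)**k*(3*k + 2)

r(k) = 3*(-12*k - 29)/(12*k + 17) after simplifying.
A = -3, B = 1, C = k + 17/12.
Set up (-3)·f(k+1) − (1)·f(k) − (k + 17/12) = 0.
Bound: deg f ≤ 1.
Coefficient equations give f(k) = -(3*k + 2)/12.
R(k) = B(k−1)·f(k)/C(k) = -(3*k + 2)/(12*k + 17); s_k = R·t_k = (-3)**k*(3*k + 2).
Check: Δs_k = (-3)**k*(-12*k - 17). ✓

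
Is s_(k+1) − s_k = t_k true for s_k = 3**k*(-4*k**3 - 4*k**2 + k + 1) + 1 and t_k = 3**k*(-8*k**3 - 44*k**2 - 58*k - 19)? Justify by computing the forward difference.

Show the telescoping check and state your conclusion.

Valid: the claim telescopes to t_k.

s_(k+1) = 3**(k + 1)*(k - 4*(k + 1)**3 - 4*(k + 1)**2 + 2) + 1
s_(k+1) − s_k = 3**k*(-8*k**3 - 44*k**2 - 58*k - 19)
(s_(k+1) − s_k) − t_k = 0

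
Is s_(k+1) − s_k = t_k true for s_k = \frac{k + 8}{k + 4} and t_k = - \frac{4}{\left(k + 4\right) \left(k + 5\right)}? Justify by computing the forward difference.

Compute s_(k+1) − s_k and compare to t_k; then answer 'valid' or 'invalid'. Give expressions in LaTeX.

s_(k+1) = (k + 9)/(k + 5)
s_(k+1) − s_k = -4/(k**2 + 9*k + 20)
(s_(k+1) − s_k) − t_k = 0

valid (s_(k+1) − s_k reduces to t_k)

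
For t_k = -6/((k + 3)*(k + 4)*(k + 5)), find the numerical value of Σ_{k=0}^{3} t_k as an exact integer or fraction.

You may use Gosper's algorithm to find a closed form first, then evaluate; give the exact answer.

Σ = -11/56

The ratio is (k + 3)/(k + 6).
So A=k + 3 and B=k + 6, with C=1.
Solve (k + 3)·f(k+1) − (k + 5)·f(k) = 1.
From deg A=1, deg B=1, deg C=0: d=2.
Solving with deg f ≤ 2: f(k) = k*(k + 7)/24.
Then R = B(k−1)f/C = k*(k + 5)*(k + 7)/24, so s_k = R(k)·t_k = k*(-k - 7)/(4*(k + 3)*(k + 4)).
Verify: -6/(k**3 + 12*k**2 + 47*k + 60) matches t_k.
Telescoping: Σ = s_(4) − s_(0) = -11/56 − (0) = -11/56.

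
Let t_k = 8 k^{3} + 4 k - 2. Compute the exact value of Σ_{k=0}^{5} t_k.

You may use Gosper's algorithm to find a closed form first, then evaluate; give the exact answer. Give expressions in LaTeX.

Step 1: r(k) = (2*k + 4*(k + 1)**3 + 1)/(4*k**3 + 2*k - 1).
Normal form (A,B,C) = (1, 1, k**3 + k/2 - 1/4).
Set up (1)·f(k+1) − (1)·f(k) − (k**3 + k/2 - 1/4) = 0.
d = 4 from the (0,0,3) case.
Solve for f: f(k) = k*(k**3 - 2*k**2 + 2*k - 2)/4 (degree 4 ≤ 4).
Get s_k = R·t_k = 2*k*(k**3 - 2*k**2 + 2*k - 2) with R(k) = B(k−1)f(k)/C(k) = k*(k**3 - 2*k**2 + 2*k - 2)/(4*k**3 + 2*k - 1).
s_(k+1) − s_k = 8*k**3 + 4*k - 2 = t_k.
Evaluate s at k=6 and k=0: 1848 and 0; difference 1848.

Σ = 1848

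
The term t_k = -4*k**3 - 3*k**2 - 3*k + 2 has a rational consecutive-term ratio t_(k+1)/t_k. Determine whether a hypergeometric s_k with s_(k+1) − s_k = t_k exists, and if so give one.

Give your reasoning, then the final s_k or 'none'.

s_k = k*(-k**3 + k**2 - k + 3)

Compute t_(k+1)/t_k: get (4*k**3 + 15*k**2 + 21*k + 8)/(4*k**3 + 3*k**2 + 3*k - 2).
A = 1, B = 1, C = k**3 + 3*k**2/4 + 3*k/4 - 1/2.
Key eq: (1)·f(k+1) = (1)·f(k) + (k**3 + 3*k**2/4 + 3*k/4 - 1/2).
deg f ≤ 4 (via 0,0,3).
Solving with deg f ≤ 4: f(k) = k*(k**3 - k**2 + k - 3)/4.
So s_k = (B(k−1)f/C)·t_k = (k*(k**3 - k**2 + k - 3)/(4*k**3 + 3*k**2 + 3*k - 2))·t_k = k*(-k**3 + k**2 - k + 3).
Δs = -4*k**3 - 3*k**2 - 3*k + 2, as required.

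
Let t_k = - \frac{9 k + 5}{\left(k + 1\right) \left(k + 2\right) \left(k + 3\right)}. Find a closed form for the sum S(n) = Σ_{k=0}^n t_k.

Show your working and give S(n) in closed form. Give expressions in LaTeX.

t_(k+1)/t_k = (k + 1)*(9*k + 14)/((k + 4)*(9*k + 5)).
Take A(k)=k + 1, B(k)=k + 4, C(k)=k + 5/9.
f must satisfy (k + 1)·f(k+1) − (k + 3)·f(k) = k + 5/9.
deg f ≤ 2 (via 1,1,1).
A polynomial solution: f(k) = k*(7*k + 3)/18.
Get s_k = R·t_k = k*(-7*k - 3)/(2*(k + 1)*(k + 2)) with R(k) = B(k−1)f(k)/C(k) = k*(k + 3)*(7*k + 3)/(2*(9*k + 5)).
Check: Δs_k = (-9*k - 5)/(k**3 + 6*k**2 + 11*k + 6). ✓
s_(n+1) = (-7*n**2 - 17*n - 10)/(2*(n**2 + 5*n + 6)) and s_(0) = 0, so S(n) = (-7*n**2 - 17*n - 10)/(2*(n**2 + 5*n + 6)).

S(n) = \frac{- 7 n^{2} - 17 n - 10}{2 \left(n^{2} + 5 n + 6\right)}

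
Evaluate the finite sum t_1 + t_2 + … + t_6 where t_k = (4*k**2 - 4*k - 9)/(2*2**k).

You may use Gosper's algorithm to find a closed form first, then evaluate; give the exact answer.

t_(k+1)/t_k = (4*k**2 + 4*k - 9)/(2*(4*k**2 - 4*k - 9)).
Gosper form: A/B · C(k+1)/C(k) with A=1/2, B=1, C=k**2 - k - 9/4.
Solve (1/2)·f(k+1) − (1)·f(k) = k**2 - k - 9/4.
Bound: deg f ≤ 2.
Coefficient equations give f(k) = -(4*k**2 + 4*k - 1)/2.
R(k) = B(k−1)·f(k)/C(k) = -2*(4*k**2 + 4*k - 1)/(4*k**2 - 4*k - 9); s_k = R·t_k = (-4*k**2 - 4*k + 1)/2**k.
Verify: (4*k**2 - 4*k - 9)/(2*2**k) matches t_k.
Σ_(k=1)^(6) t_k = s_(7) − s_(1) = -223/128 − (-7/2) = 225/128.

Σ = 225/128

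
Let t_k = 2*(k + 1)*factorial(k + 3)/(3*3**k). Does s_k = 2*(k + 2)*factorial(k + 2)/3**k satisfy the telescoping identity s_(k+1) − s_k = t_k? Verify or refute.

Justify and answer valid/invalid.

Invalid: residual -2*k*factorial(k + 2)/(3*3**k) ≠ 0.

s_(k+1) = 2*(k + 3)*factorial(k + 3)/(3*3**k)
s_(k+1) − s_k = 2*(k**2 + 3*k + 3)*factorial(k + 2)/(3*3**k)
(s_(k+1) − s_k) − t_k = -2*k*factorial(k + 2)/(3*3**k)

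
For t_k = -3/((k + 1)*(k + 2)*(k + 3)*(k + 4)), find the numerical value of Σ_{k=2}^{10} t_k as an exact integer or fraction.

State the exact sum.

Σ = -59/3640

The ratio is (k + 1)/(k + 5).
A = k + 1, B = k + 5, C = 1.
Key eq: (k + 1)·f(k+1) = (k + 4)·f(k) + (1).
From deg A=1, deg B=1, deg C=0: d=3.
Coefficient equations give f(k) = k*(k**2 + 6*k + 11)/18.
Then R = B(k−1)f/C = k*(k + 4)*(k**2 + 6*k + 11)/18, so s_k = R(k)·t_k = k*(-k**2 - 6*k - 11)/(6*(k + 1)*(k + 2)*(k + 3)).
Check: Δs_k = -3/(k**4 + 10*k**3 + 35*k**2 + 50*k + 24). ✓
Σ_(k=2)^(10) t_k = s_(11) − s_(2) = -121/728 − (-3/20) = -59/3640.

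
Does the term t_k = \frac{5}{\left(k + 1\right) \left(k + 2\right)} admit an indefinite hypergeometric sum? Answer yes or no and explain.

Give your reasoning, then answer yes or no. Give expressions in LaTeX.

r(k) = (k + 1)/(k + 3) after simplifying.
A = k + 1, B = k + 3, C = 1.
Set up (k + 1)·f(k+1) − (k + 2)·f(k) − (1) = 0.
Degrees (1,1,0) ⇒ d ≤ 1.
Solve for f: f(k) = k (degree 1 ≤ 1).
Certificate R = B(k−1)f/C = k*(k + 2) gives s_k = 5*k/(k + 1).
Verify: 5/(k**2 + 3*k + 2) matches t_k.

Yes. s_k = \frac{5 k}{k + 1}.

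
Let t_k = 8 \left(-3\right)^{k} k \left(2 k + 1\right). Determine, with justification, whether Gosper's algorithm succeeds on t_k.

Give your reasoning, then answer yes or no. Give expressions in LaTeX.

Compute t_(k+1)/t_k: get -3*(k + 1)*(2*k + 3)/(k*(2*k + 1)).
Gosper form: A/B · C(k+1)/C(k) with A=-3, B=1, C=k**2 + k/2.
f must satisfy (-3)·f(k+1) − (1)·f(k) = k**2 + k/2.
Degrees (0,0,2) ⇒ d ≤ 2.
Solving with deg f ≤ 2: f(k) = -k*(k - 1)/4.
Then R = B(k−1)f/C = -(k - 1)/(2*(2*k + 1)), so s_k = R(k)·t_k = 4*(-3)**k*k*(1 - k).
s_(k+1) − s_k = 8*(-3)**k*k*(2*k + 1) = t_k.

Yes. s_k = 4 \left(-3\right)^{k} k \left(1 - k\right).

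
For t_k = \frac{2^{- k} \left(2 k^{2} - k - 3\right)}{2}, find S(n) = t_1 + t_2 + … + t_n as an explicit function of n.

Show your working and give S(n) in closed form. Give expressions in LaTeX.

r(k) = (k/2 - (k + 1)**2 + 2)/(-2*k**2 + k + 3) after simplifying.
Gosper form: A/B · C(k+1)/C(k) with A=1/2, B=1, C=k**2 - k/2 - 3/2.
Set up (1/2)·f(k+1) − (1)·f(k) − (k**2 - k/2 - 3/2) = 0.
d = 2 from the (0,0,2) case.
Coefficient equations give f(k) = -2*k**2 - 3*k - 2.
Certificate R = B(k−1)f/C = -2*(2*k**2 + 3*k + 2)/((k + 1)*(2*k - 3)) gives s_k = (-2*k**2 - 3*k - 2)/2**k.
s_(k+1) − s_k = (2*k**2 - k - 3)/(2*2**k) = t_k.
s_(n+1) = 2**(-n - 1)*(-2*n**2 - 7*n - 7) and s_(1) = -7/2, so S(n) = 2**(-n - 1)*(7*2**n - 2*n**2 - 7*n - 7).

S(n) = 2^{- n - 1} \left(7 \cdot 2^{n} - 2 n^{2} - 7 n - 7\right)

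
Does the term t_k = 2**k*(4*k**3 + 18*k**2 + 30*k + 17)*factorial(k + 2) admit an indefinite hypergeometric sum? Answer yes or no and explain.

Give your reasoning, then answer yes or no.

Step 1: r(k) = 2*(4*k**4 + 42*k**3 + 168*k**2 + 303*k + 207)/(4*k**3 + 18*k**2 + 30*k + 17).
Factor: A=2*k + 6; B=1; C=k**3 + 9*k**2/2 + 15*k/2 + 17/4.
Set up (2*k + 6)·f(k+1) − (1)·f(k) − (k**3 + 9*k**2/2 + 15*k/2 + 17/4) = 0.
Degrees (1,0,3) ⇒ d ≤ 2.
Solve for f: f(k) = (2*k**2 + 1)/4 (degree 2 ≤ 2).
So s_k = (B(k−1)f/C)·t_k = ((2*k**2 + 1)/(4*k**3 + 18*k**2 + 30*k + 17))·t_k = 2**k*(2*k**2 + 1)*factorial(k + 2).
s_(k+1) − s_k = 2**k*(4*k**3 + 18*k**2 + 30*k + 17)*factorial(k + 2) = t_k.

Yes. s_k = 2**k*(2*k**2 + 1)*factorial(k + 2).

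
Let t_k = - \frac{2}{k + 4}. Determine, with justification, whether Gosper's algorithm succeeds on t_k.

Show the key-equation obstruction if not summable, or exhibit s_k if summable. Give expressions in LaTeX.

No — key equation has no polynomial f.

Compute t_(k+1)/t_k: get (k + 4)/(k + 5).
Normal form (A,B,C) = (k + 4, k + 5, 1).
f must satisfy (k + 4)·f(k+1) − (k + 4)·f(k) = 1.
d = 0 from the (1,1,0) case.
Generic f = c0 gives residual -1; -1 = 0 cannot hold, so t_k is not Gosper-summable.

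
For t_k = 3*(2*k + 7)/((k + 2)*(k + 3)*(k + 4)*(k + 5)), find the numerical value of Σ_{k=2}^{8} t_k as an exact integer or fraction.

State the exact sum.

Step 1: r(k) = (k + 2)*(2*k + 9)/((k + 6)*(2*k + 7)).
So A=k + 2 and B=k + 6, with C=k + 7/2.
Set up (k + 2)·f(k+1) − (k + 5)·f(k) − (k + 7/2) = 0.
deg f ≤ 3 (via 1,1,1).
Match coefficients ⇒ f(k) = k*(k + 3)*(k + 6)/16.
Then R = B(k−1)f/C = k*(k + 3)*(k + 5)*(k + 6)/(8*(2*k + 7)), so s_k = R(k)·t_k = 3*k*(k + 6)/(8*(k**2 + 6*k + 8)).
s_(k+1) − s_k = 3*(2*k + 7)/(k**4 + 14*k**3 + 71*k**2 + 154*k + 120) = t_k.
Telescoping: Σ = s_(9) − s_(2) = 405/1144 − (1/4) = 119/1144.

Σ = 119/1144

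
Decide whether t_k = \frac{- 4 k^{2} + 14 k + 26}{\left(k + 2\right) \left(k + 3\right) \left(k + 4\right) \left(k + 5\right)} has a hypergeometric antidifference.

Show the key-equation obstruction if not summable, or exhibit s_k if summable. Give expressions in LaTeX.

Ratio r(k) = (k + 2)*(7*k - 2*(k + 1)**2 + 20)/((k + 6)*(-2*k**2 + 7*k + 13)).
Take A(k)=k + 2, B(k)=k + 6, C(k)=k**2 - 7*k/2 - 13/2.
f must satisfy (k + 2)·f(k+1) − (k + 5)·f(k) = k**2 - 7*k/2 - 13/2.
deg f ≤ 3 (via 1,1,2).
Match coefficients ⇒ f(k) = -k*(k**2 + 33*k + 44)/24.
Certificate R = B(k−1)f/C = -k*(k + 5)*(k**2 + 33*k + 44)/(12*(2*k**2 - 7*k - 13)) gives s_k = k*(k**2 + 33*k + 44)/(6*(k + 2)*(k + 3)*(k + 4)).
s_(k+1) − s_k = 2*(-2*k**2 + 7*k + 13)/(k**4 + 14*k**3 + 71*k**2 + 154*k + 120) = t_k.

Yes. s_k = \frac{k \left(k^{2} + 33 k + 44\right)}{6 \left(k + 2\right) \left(k + 3\right) \left(k + 4\right)}.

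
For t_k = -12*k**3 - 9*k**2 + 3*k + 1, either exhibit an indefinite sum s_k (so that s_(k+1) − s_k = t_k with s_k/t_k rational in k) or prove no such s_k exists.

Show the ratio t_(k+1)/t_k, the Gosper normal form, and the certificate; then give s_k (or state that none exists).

s_k = k*(-3*k**3 + 3*k**2 + 3*k - 2)

r(k) = (12*k**3 + 45*k**2 + 51*k + 17)/(12*k**3 + 9*k**2 - 3*k - 1) after simplifying.
So A=1 and B=1, with C=k**3 + 3*k**2/4 - k/4 - 1/12.
f must satisfy (1)·f(k+1) − (1)·f(k) = k**3 + 3*k**2/4 - k/4 - 1/12.
d = 4 from the (0,0,3) case.
Solve for f: f(k) = k*(3*k**3 - 3*k**2 - 3*k + 2)/12 (degree 4 ≤ 4).
R(k) = B(k−1)·f(k)/C(k) = k*(3*k**3 - 3*k**2 - 3*k + 2)/(12*k**3 + 9*k**2 - 3*k - 1); s_k = R·t_k = k*(-3*k**3 + 3*k**2 + 3*k - 2).
Δs = -12*k**3 - 9*k**2 + 3*k + 1, as required.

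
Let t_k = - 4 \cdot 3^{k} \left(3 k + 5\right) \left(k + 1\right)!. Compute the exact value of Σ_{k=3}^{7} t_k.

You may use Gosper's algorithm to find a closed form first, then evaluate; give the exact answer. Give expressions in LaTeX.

Σ = -9523420128

Step 1: r(k) = 3*(k + 2)*(3*k + 8)/(3*k + 5).
So A=3*k + 6 and B=1, with C=k + 5/3.
f must satisfy (3*k + 6)·f(k+1) − (1)·f(k) = k + 5/3.
Degrees (1,0,1) ⇒ d ≤ 0.
Coefficient equations give f(k) = 1/3.
Get s_k = R·t_k = -4*3**k*factorial(k + 1) with R(k) = B(k−1)f(k)/C(k) = 1/(3*k + 5).
s_(k+1) − s_k = -4*3**k*(3*k + 5)*factorial(k + 1) = t_k.
Evaluate s at k=8 and k=3: -9523422720 and -2592; difference -9523420128.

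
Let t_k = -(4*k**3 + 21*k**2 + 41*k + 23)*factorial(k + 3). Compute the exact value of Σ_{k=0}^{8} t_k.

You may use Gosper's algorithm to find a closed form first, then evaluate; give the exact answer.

r(k) = (4*k**4 + 49*k**3 + 227*k**2 + 469*k + 356)/(4*k**3 + 21*k**2 + 41*k + 23) after simplifying.
Normal form (A,B,C) = (k + 4, 1, k**3 + 21*k**2/4 + 41*k/4 + 23/4).
Set up (k + 4)·f(k+1) − (1)·f(k) − (k**3 + 21*k**2/4 + 41*k/4 + 23/4) = 0.
d = 2 from the (1,0,3) case.
A polynomial solution: f(k) = (4*k**2 + k + 1)/4.
Get s_k = R·t_k = -(4*k**2 + k + 1)*factorial(k + 3) with R(k) = B(k−1)f(k)/C(k) = (4*k**2 + k + 1)/(4*k**3 + 21*k**2 + 41*k + 23).
Check: Δs_k = -(4*k**3 + 21*k**2 + 41*k + 23)*factorial(k + 3). ✓
Telescoping: Σ = s_(9) − s_(0) = -159986534400 − (-6) = -159986534394.

Σ = -159986534394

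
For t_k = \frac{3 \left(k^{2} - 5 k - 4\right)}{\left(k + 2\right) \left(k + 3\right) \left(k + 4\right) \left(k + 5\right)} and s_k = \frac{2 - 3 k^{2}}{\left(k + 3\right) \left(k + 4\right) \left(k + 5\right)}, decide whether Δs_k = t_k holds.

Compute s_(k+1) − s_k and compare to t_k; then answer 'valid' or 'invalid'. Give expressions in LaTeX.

s_(k+1) = (2 - 3*(k + 1)**2)/((k + 4)*(k + 5)*(k + 6))
s_(k+1) − s_k = 3*(k**2 - 7*k - 5)/(k**4 + 18*k**3 + 119*k**2 + 342*k + 360)
(s_(k+1) − s_k) − t_k = 3*(-6*k**2 + 15*k + 14)/(k**5 + 20*k**4 + 155*k**3 + 580*k**2 + 1044*k + 720)

Invalid: residual \frac{3 \left(- 6 k^{2} + 15 k + 14\right)}{k^{5} + 20 k^{4} + 155 k^{3} + 580 k^{2} + 1044 k + 720} ≠ 0.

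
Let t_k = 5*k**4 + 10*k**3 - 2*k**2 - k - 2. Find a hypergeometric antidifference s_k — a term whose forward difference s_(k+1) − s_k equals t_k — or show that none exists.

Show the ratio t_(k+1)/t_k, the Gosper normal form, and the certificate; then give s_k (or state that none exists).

t_(k+1)/t_k = (5*k**4 + 30*k**3 + 58*k**2 + 45*k + 10)/(5*k**4 + 10*k**3 - 2*k**2 - k - 2).
Normal form (A,B,C) = (1, 1, k**4 + 2*k**3 - 2*k**2/5 - k/5 - 2/5).
Need (1)·f(k+1) − (1)·f(k) = k**4 + 2*k**3 - 2*k**2/5 - k/5 - 2/5.
Degrees (0,0,4) ⇒ d ≤ 5.
A polynomial solution: f(k) = k*(k**4 - 4*k**2 + 3*k - 2)/5.
R(k) = B(k−1)·f(k)/C(k) = k*(k**4 - 4*k**2 + 3*k - 2)/(5*k**4 + 10*k**3 - 2*k**2 - k - 2); s_k = R·t_k = k*(k**4 - 4*k**2 + 3*k - 2).
Δs = 5*k**4 + 10*k**3 - 2*k**2 - k - 2, as required.

s_k = k*(k**4 - 4*k**2 + 3*k - 2)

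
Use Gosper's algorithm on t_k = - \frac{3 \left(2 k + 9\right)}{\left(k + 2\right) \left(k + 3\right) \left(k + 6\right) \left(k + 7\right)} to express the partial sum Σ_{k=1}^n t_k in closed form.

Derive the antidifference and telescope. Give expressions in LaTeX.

Ratio r(k) = (k + 2)*(k + 6)*(2*k + 11)/((k + 4)*(k + 8)*(2*k + 9)).
Gosper form: A/B · C(k+1)/C(k) with A=k + 2, B=k + 8, C=k**3 + 27*k**2/2 + 121*k/2 + 90.
Key eq: (k + 2)·f(k+1) = (k + 7)·f(k) + (k**3 + 27*k**2/2 + 121*k/2 + 90).
From deg A=1, deg B=1, deg C=3: d=5.
Match coefficients ⇒ f(k) = k*(k + 3)*(k + 4)*(k + 5)*(k + 8)/24.
Certificate R = B(k−1)f/C = k*(k + 3)*(k + 7)*(k + 8)/(12*(2*k + 9)) gives s_k = k*(-k - 8)/(4*(k**2 + 8*k + 12)).
Check: Δs_k = 3*(-2*k - 9)/(k**4 + 18*k**3 + 113*k**2 + 288*k + 252). ✓
Telescope: S(n) = s_(n+1) − s_(1) = (-n**2 - 10*n - 9)/(4*(n**2 + 10*n + 21)) − (-3/28) = n*(-n - 10)/(7*(n**2 + 10*n + 21)).

S(n) = \frac{n \left(- n - 10\right)}{7 \left(n^{2} + 10 n + 21\right)}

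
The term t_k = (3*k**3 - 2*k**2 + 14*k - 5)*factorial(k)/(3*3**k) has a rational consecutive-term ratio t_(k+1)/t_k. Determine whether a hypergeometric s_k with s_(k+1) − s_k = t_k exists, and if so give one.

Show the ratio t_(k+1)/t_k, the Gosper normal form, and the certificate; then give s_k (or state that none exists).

s_k = (3*k**2 - 2*k + 3)*factorial(k)/3**k

Ratio r(k) = (3*k**4 + 10*k**3 + 26*k**2 + 29*k + 10)/(3*(3*k**3 - 2*k**2 + 14*k - 5)).
Take A(k)=k/3 + 1/3, B(k)=1, C(k)=k**3 - 2*k**2/3 + 14*k/3 - 5/3.
Solve (k/3 + 1/3)·f(k+1) − (1)·f(k) = k**3 - 2*k**2/3 + 14*k/3 - 5/3.
deg f ≤ 2 (via 1,0,3).
A polynomial solution: f(k) = 3*k**2 - 2*k + 3.
R(k) = B(k−1)·f(k)/C(k) = 3*(3*k**2 - 2*k + 3)/(3*k**3 - 2*k**2 + 14*k - 5); s_k = R·t_k = (3*k**2 - 2*k + 3)*factorial(k)/3**k.
Verify: (3*k**3 - 2*k**2 + 14*k - 5)*factorial(k)/(3*3**k) matches t_k.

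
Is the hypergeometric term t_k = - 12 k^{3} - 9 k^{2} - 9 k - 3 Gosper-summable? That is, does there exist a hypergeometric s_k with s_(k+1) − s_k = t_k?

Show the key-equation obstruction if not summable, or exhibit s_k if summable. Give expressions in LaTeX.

Yes. s_k = 3 k^{2} \left(- k^{2} + k - 1\right).

r(k) = (4*k**3 + 15*k**2 + 21*k + 11)/(4*k**3 + 3*k**2 + 3*k + 1) after simplifying.
Take A(k)=1, B(k)=1, C(k)=k**3 + 3*k**2/4 + 3*k/4 + 1/4.
Solve (1)·f(k+1) − (1)·f(k) = k**3 + 3*k**2/4 + 3*k/4 + 1/4.
deg f ≤ 4 (via 0,0,3).
Solving with deg f ≤ 4: f(k) = k**2*(k**2 - k + 1)/4.
Then R = B(k−1)f/C = k**2*(k**2 - k + 1)/(4*k**3 + 3*k**2 + 3*k + 1), so s_k = R(k)·t_k = 3*k**2*(-k**2 + k - 1).
Check: Δs_k = -12*k**3 - 9*k**2 - 9*k - 3. ✓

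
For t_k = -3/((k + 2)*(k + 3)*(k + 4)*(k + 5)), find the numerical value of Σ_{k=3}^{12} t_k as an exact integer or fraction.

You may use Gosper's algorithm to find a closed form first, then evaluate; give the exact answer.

Σ = -43/9520

t_(k+1)/t_k = (k + 2)/(k + 6).
Take A(k)=k + 2, B(k)=k + 6, C(k)=1.
Set up (k + 2)·f(k+1) − (k + 5)·f(k) − (1) = 0.
d = 3 from the (1,1,0) case.
A polynomial solution: f(k) = k*(k**2 + 9*k + 26)/72.
R(k) = B(k−1)·f(k)/C(k) = k*(k + 5)*(k**2 + 9*k + 26)/72; s_k = R·t_k = k*(-k**2 - 9*k - 26)/(24*(k + 2)*(k + 3)*(k + 4)).
Verify: -3/(k**4 + 14*k**3 + 71*k**2 + 154*k + 120) matches t_k.
Sum = s_(13) − s_(3); s_(13) = -169/4080, s_(3) = -31/840 ⇒ -43/9520.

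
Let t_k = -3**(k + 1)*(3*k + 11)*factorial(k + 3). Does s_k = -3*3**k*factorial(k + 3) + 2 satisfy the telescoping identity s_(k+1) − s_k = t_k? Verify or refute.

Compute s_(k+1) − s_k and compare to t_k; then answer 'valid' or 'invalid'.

s_(k+1) = -3*3**(k + 1)*factorial(k + 4) + 2
s_(k+1) − s_k = -3**(k + 1)*(3*k + 11)*factorial(k + 3)
(s_(k+1) − s_k) − t_k = 0

valid; difference matches t_k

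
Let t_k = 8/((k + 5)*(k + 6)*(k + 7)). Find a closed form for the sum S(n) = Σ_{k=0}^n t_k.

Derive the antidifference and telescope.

S(n) = 2*(n**2 + 13*n + 12)/(15*(n**2 + 13*n + 42))

t_(k+1)/t_k = (k + 5)/(k + 8).
A = k + 5, B = k + 8, C = 1.
Key eq: (k + 5)·f(k+1) = (k + 7)·f(k) + (1).
deg f ≤ 2 (via 1,1,0).
Coefficient equations give f(k) = k*(k + 11)/60.
Certificate R = B(k−1)f/C = k*(k + 7)*(k + 11)/60 gives s_k = 2*k*(k + 11)/(15*(k + 5)*(k + 6)).
Check: Δs_k = 8/(k**3 + 18*k**2 + 107*k + 210). ✓
Σ_(k=0)^n t_k = s_(n+1) − s_(0) = (2*(n**2 + 13*n + 12)/(15*(n**2 + 13*n + 42))) − (0), i.e. 2*(n**2 + 13*n + 12)/(15*(n**2 + 13*n + 42)).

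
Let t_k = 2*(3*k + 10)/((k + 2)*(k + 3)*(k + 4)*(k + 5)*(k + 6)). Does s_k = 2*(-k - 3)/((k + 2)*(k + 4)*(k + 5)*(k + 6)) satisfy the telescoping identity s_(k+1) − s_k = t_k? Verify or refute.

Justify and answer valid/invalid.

s_(k+1) = 2*(-k - 4)/((k + 3)*(k + 5)*(k + 6)*(k + 7))
s_(k+1) − s_k = 2*(3*k**2 + 19*k + 31)/(k**6 + 27*k**5 + 295*k**4 + 1665*k**3 + 5104*k**2 + 8028*k + 5040)
(s_(k+1) − s_k) − t_k = 6*(-4*k - 13)/(k**6 + 27*k**5 + 295*k**4 + 1665*k**3 + 5104*k**2 + 8028*k + 5040)

Invalid: residual 6*(-4*k - 13)/(k**6 + 27*k**5 + 295*k**4 + 1665*k**3 + 5104*k**2 + 8028*k + 5040) ≠ 0.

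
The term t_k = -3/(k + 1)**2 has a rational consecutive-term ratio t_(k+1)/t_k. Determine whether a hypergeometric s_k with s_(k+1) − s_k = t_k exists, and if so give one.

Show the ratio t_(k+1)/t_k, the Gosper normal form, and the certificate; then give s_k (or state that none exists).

The ratio is (k + 1)**2/(k + 2)**2.
So A=k**2 + 2*k + 1 and B=k**2 + 4*k + 4, with C=1.
f must satisfy (k**2 + 2*k + 1)·f(k+1) − (k**2 + 2*k + 1)·f(k) = 1.
d = 0 from the (2,2,0) case.
Write f(k) = c0. Then LHS − RHS = -1, requiring -1 = 0: contradictory. No certificate.

none — t_k is not Gosper-summable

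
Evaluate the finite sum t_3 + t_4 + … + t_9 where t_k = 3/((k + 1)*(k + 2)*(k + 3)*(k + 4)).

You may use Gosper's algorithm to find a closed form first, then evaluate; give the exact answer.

Σ = 133/17160

r(k) = (k + 1)/(k + 5) after simplifying.
Gosper form: A/B · C(k+1)/C(k) with A=k + 1, B=k + 5, C=1.
Set up (k + 1)·f(k+1) − (k + 4)·f(k) − (1) = 0.
deg f ≤ 3 (via 1,1,0).
A polynomial solution: f(k) = k*(k**2 + 6*k + 11)/18.
Certificate R = B(k−1)f/C = k*(k + 4)*(k**2 + 6*k + 11)/18 gives s_k = k*(k**2 + 6*k + 11)/(6*(k + 1)*(k + 2)*(k + 3)).
s_(k+1) − s_k = 3/(k**4 + 10*k**3 + 35*k**2 + 50*k + 24) = t_k.
Sum = s_(10) − s_(3); s_(10) = 95/572, s_(3) = 19/120 ⇒ 133/17160.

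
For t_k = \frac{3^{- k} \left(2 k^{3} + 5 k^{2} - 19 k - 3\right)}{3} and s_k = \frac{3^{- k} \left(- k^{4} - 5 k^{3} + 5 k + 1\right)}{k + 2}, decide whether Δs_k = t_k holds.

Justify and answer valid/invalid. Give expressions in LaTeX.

Invalid: residual \frac{3^{- k} \left(- 2 k^{4} - 12 k^{3} - 3 k^{2} + 53 k + 9\right)}{3 \left(k^{2} + 5 k + 6\right)} ≠ 0.

s_(k+1) = (5*k - (k + 1)**4 - 5*(k + 1)**3 + 6)/(3*3**k*(k + 3))
s_(k+1) − s_k = (2*k**5 + 13*k**4 + 6*k**3 - 71*k**2 - 76*k - 9)/(3*3**k*(k**2 + 5*k + 6))
(s_(k+1) − s_k) − t_k = (-2*k**4 - 12*k**3 - 3*k**2 + 53*k + 9)/(3*3**k*(k**2 + 5*k + 6))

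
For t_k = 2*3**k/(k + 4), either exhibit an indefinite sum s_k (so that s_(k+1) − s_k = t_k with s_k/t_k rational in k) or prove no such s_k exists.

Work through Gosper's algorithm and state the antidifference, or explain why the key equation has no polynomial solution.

none — t_k is not Gosper-summable

Ratio r(k) = 3*(k + 4)/(k + 5).
Factor: A=3*k + 12; B=k + 5; C=1.
Solve (3*k + 12)·f(k+1) − (k + 4)·f(k) = 1.
Degrees (1,1,0) ⇒ d ≤ -1.
deg f ≤ -1 is impossible — no certificate.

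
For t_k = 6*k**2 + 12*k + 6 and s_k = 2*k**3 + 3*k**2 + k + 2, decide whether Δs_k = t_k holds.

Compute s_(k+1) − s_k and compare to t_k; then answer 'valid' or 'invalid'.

s_(k+1) = 2*k**3 + 9*k**2 + 13*k + 8
s_(k+1) − s_k = 6*k**2 + 12*k + 6
(s_(k+1) − s_k) − t_k = 0

valid; difference matches t_k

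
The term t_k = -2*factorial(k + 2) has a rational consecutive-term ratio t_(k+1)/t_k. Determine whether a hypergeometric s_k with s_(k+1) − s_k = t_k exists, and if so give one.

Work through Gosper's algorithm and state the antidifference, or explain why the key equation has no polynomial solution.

none (Gosper's algorithm certifies no s_k)

Step 1: r(k) = k + 3.
Factor: A=k + 3; B=1; C=1.
Set up (k + 3)·f(k+1) − (1)·f(k) − (1) = 0.
Bound: deg f ≤ -1.
d = -1 < 0 ⇒ no nonzero polynomial f; not summable.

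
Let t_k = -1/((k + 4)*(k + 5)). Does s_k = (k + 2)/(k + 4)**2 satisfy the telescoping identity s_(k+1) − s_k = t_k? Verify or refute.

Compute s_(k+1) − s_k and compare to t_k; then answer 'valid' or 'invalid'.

Invalid: residual 2*(2*k + 9)/(k**4 + 18*k**3 + 121*k**2 + 360*k + 400) ≠ 0.

s_(k+1) = (k + 3)/(k + 5)**2
s_(k+1) − s_k = (-(k + 2)*(k + 5)**2 + (k + 3)*(k + 4)**2)/((k + 4)**2*(k + 5)**2)
(s_(k+1) − s_k) − t_k = 2*(2*k + 9)/(k**4 + 18*k**3 + 121*k**2 + 360*k + 400)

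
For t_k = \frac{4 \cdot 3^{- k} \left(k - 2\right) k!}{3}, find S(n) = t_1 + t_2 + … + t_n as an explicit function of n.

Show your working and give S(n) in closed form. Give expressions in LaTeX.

S(n) = 4 \cdot 3^{- n - 1} \left(- 3^{n} + n n! + n!\right)

The ratio is (k**2 - 1)/(3*(k - 2)).
Factor: A=k/3 + 1/3; B=1; C=k - 2.
Need (k/3 + 1/3)·f(k+1) − (1)·f(k) = k - 2.
Degrees (1,0,1) ⇒ d ≤ 0.
Solving with deg f ≤ 0: f(k) = 3.
So s_k = (B(k−1)f/C)·t_k = (3/(k - 2))·t_k = 4*factorial(k)/3**k.
s_(k+1) − s_k = 4*(k - 2)*factorial(k)/(3*3**k) = t_k.
Telescope: S(n) = s_(n+1) − s_(1) = 4*3**(-n - 1)*factorial(n + 1) − (4/3) = 4*3**(-n - 1)*(-3**n + n*factorial(n) + factorial(n)).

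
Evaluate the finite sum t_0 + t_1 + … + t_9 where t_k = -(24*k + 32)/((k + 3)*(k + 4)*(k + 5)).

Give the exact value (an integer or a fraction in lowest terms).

Compute t_(k+1)/t_k: get (k + 3)*(3*k + 7)/((k + 6)*(3*k + 4)).
Gosper form: A/B · C(k+1)/C(k) with A=k + 3, B=k + 6, C=k + 4/3.
Solve (k + 3)·f(k+1) − (k + 5)·f(k) = k + 4/3.
d = 2 from the (1,1,1) case.
Match coefficients ⇒ f(k) = k*(13*k + 19)/72.
R(k) = B(k−1)·f(k)/C(k) = k*(k + 5)*(13*k + 19)/(24*(3*k + 4)); s_k = R·t_k = -k*(13*k + 19)/(3*(k + 3)*(k + 4)).
Check: Δs_k = 8*(-3*k - 4)/(k**3 + 12*k**2 + 47*k + 60). ✓
Σ_(k=0)^(9) t_k = s_(10) − s_(0) = -745/273 − (0) = -745/273.

Σ = -745/273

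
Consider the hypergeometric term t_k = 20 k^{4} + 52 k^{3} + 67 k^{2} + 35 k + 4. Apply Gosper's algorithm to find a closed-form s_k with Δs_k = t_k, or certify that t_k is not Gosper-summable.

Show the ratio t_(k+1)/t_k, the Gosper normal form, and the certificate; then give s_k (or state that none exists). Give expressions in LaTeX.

Ratio r(k) = (20*k**4 + 132*k**3 + 343*k**2 + 405*k + 178)/(20*k**4 + 52*k**3 + 67*k**2 + 35*k + 4).
Take A(k)=1, B(k)=1, C(k)=k**4 + 13*k**3/5 + 67*k**2/20 + 7*k/4 + 1/5.
Key eq: (1)·f(k+1) = (1)·f(k) + (k**4 + 13*k**3/5 + 67*k**2/20 + 7*k/4 + 1/5).
From deg A=0, deg B=0, deg C=4: d=5.
Coefficient equations give f(k) = k*(4*k**4 + 3*k**3 + 3*k**2 - 3*k - 3)/20.
So s_k = (B(k−1)f/C)·t_k = (k*(4*k**4 + 3*k**3 + 3*k**2 - 3*k - 3)/(20*k**4 + 52*k**3 + 67*k**2 + 35*k + 4))·t_k = k*(4*k**4 + 3*k**3 + 3*k**2 - 3*k - 3).
Verify: 20*k**4 + 52*k**3 + 67*k**2 + 35*k + 4 matches t_k.

s_k = k \left(4 k^{4} + 3 k^{3} + 3 k^{2} - 3 k - 3\right)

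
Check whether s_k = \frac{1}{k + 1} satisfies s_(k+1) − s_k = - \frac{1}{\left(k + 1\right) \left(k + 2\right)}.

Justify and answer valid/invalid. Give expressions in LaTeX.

s_(k+1) = 1/(k + 2)
s_(k+1) − s_k = -1/((k + 1)*(k + 2))
(s_(k+1) − s_k) − t_k = 0

Valid: the claim telescopes to t_k.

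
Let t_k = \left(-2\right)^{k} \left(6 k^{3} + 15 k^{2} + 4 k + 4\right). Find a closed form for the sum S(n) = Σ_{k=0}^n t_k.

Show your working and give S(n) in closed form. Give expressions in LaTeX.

Step 1: r(k) = 2*(-6*k**3 - 33*k**2 - 52*k - 29)/(6*k**3 + 15*k**2 + 4*k + 4).
Take A(k)=-2, B(k)=1, C(k)=k**3 + 5*k**2/2 + 2*k/3 + 2/3.
Need (-2)·f(k+1) − (1)·f(k) = k**3 + 5*k**2/2 + 2*k/3 + 2/3.
d = 3 from the (0,0,3) case.
Coefficient equations give f(k) = -(2*k**3 + k**2 - 4*k + 2)/6.
So s_k = (B(k−1)f/C)·t_k = (-(2*k**3 + k**2 - 4*k + 2)/(6*k**3 + 15*k**2 + 4*k + 4))·t_k = (-2)**k*(-2*k**3 - k**2 + 4*k - 2).
Check: Δs_k = (-2)**k*(6*k**3 + 15*k**2 + 4*k + 4). ✓
Telescope: S(n) = s_(n+1) − s_(0) = 2*(-2)**n*(2*n**3 + 7*n**2 + 4*n + 1) − (-2) = 4*(-2)**n*n**3 + 14*(-2)**n*n**2 + 8*(-2)**n*n + 2*(-2)**n + 2.

S(n) = 4 \left(-2\right)^{n} n^{3} + 14 \left(-2\right)^{n} n^{2} + 8 \left(-2\right)^{n} n + 2 \left(-2\right)^{n} + 2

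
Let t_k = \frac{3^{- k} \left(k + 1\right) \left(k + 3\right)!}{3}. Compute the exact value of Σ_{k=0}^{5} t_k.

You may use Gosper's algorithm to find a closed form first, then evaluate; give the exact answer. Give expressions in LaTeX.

Compute t_(k+1)/t_k: get (k + 2)*(k + 4)/(3*(k + 1)).
Normal form (A,B,C) = (k/3 + 4/3, 1, k + 1).
Need (k/3 + 4/3)·f(k+1) − (1)·f(k) = k + 1.
From deg A=1, deg B=0, deg C=1: d=0.
Solving with deg f ≤ 0: f(k) = 3.
So s_k = (B(k−1)f/C)·t_k = (3/(k + 1))·t_k = factorial(k + 3)/3**k.
Δs = (k + 1)*factorial(k + 3)/(3*3**k), as required.
Evaluate s at k=6 and k=0: 4480/9 and 6; difference 4426/9.

Σ = 4426/9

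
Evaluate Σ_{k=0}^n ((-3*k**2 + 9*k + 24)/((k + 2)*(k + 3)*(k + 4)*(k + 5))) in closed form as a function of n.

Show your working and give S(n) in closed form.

The ratio is (k + 2)*(3*k - (k + 1)**2 + 11)/((k + 6)*(-k**2 + 3*k + 8)).
A = k + 2, B = k + 6, C = k**2 - 3*k - 8.
Set up (k + 2)·f(k+1) − (k + 5)·f(k) − (k**2 - 3*k - 8) = 0.
Degrees (1,1,2) ⇒ d ≤ 3.
Solve for f: f(k) = -k*(k**2 + 27*k + 44)/18 (degree 3 ≤ 3).
So s_k = (B(k−1)f/C)·t_k = (-k*(k + 5)*(k**2 + 27*k + 44)/(18*(k**2 - 3*k - 8)))·t_k = k*(k**2 + 27*k + 44)/(6*(k + 2)*(k + 3)*(k + 4)).
s_(k+1) − s_k = 3*(-k**2 + 3*k + 8)/(k**4 + 14*k**3 + 71*k**2 + 154*k + 120) = t_k.
Evaluate: s_(n+1) = (n**3 + 30*n**2 + 101*n + 72)/(6*(n**3 + 12*n**2 + 47*n + 60)); subtract s_(0) = 0 ⇒ S(n) = (n**3 + 30*n**2 + 101*n + 72)/(6*(n**3 + 12*n**2 + 47*n + 60)).

S(n) = (n**3 + 30*n**2 + 101*n + 72)/(6*(n**3 + 12*n**2 + 47*n + 60))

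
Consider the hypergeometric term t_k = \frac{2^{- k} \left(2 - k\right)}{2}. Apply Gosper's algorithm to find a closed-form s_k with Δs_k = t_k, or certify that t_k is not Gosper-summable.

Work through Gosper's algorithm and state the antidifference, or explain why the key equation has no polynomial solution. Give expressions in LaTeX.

s_k = 2^{- k} \left(k - 1\right)

The ratio is (k - 1)/(2*(k - 2)).
A = 1/2, B = 1, C = k - 2.
Solve (1/2)·f(k+1) − (1)·f(k) = k - 2.
deg f ≤ 1 (via 0,0,1).
Solving with deg f ≤ 1: f(k) = -2*(k - 1).
Then R = B(k−1)f/C = -2*(k - 1)/(k - 2), so s_k = R(k)·t_k = (k - 1)/2**k.
Δs = (2 - k)/(2*2**k), as required.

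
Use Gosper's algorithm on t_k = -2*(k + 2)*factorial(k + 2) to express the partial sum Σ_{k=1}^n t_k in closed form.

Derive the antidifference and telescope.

S(n) = 12 - 2*factorial(n + 3)

Step 1: r(k) = (k + 3)**2/(k + 2).
Take A(k)=k + 3, B(k)=1, C(k)=k + 2.
Set up (k + 3)·f(k+1) − (1)·f(k) − (k + 2) = 0.
Bound: deg f ≤ 0.
Solving with deg f ≤ 0: f(k) = 1.
Then R = B(k−1)f/C = 1/(k + 2), so s_k = R(k)·t_k = -2*factorial(k + 2).
Verify: -2*(k + 2)*factorial(k + 2) matches t_k.
Σ_(k=1)^n t_k = s_(n+1) − s_(1) = (-2*factorial(n + 3)) − (-12), i.e. 12 - 2*factorial(n + 3).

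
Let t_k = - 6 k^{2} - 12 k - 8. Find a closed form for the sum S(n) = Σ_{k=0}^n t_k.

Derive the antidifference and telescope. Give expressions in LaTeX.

S(n) = - 2 n^{3} - 9 n^{2} - 15 n - 8

Step 1: r(k) = (3*k**2 + 12*k + 13)/(3*k**2 + 6*k + 4).
A = 1, B = 1, C = k**2 + 2*k + 4/3.
Key eq: (1)·f(k+1) = (1)·f(k) + (k**2 + 2*k + 4/3).
deg f ≤ 3 (via 0,0,2).
Match coefficients ⇒ f(k) = k*(2*k**2 + 3*k + 3)/6.
Then R = B(k−1)f/C = k*(2*k**2 + 3*k + 3)/(2*(3*k**2 + 6*k + 4)), so s_k = R(k)·t_k = k*(-2*k**2 - 3*k - 3).
s_(k+1) − s_k = -6*k**2 - 12*k - 8 = t_k.
Evaluate: s_(n+1) = -2*n**3 - 9*n**2 - 15*n - 8; subtract s_(0) = 0 ⇒ S(n) = -2*n**3 - 9*n**2 - 15*n - 8.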